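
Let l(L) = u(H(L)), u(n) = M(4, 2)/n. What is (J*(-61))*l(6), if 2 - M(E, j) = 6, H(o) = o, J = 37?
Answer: 4514/3 ≈ 1504.7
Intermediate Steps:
M(E, j) = -4 (M(E, j) = 2 - 1*6 = 2 - 6 = -4)
u(n) = -4/n
l(L) = -4/L
(J*(-61))*l(6) = (37*(-61))*(-4/6) = -(-9028)/6 = -2257*(-⅔) = 4514/3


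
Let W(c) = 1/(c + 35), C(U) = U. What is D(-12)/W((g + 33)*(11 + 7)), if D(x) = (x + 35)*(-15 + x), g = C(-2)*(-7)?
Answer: -547101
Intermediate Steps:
g = 14 (g = -2*(-7) = 14)
D(x) = (-15 + x)*(35 + x) (D(x) = (35 + x)*(-15 + x) = (-15 + x)*(35 + x))
W(c) = 1/(35 + c)
D(-12)/W((g + 33)*(11 + 7)) = (-525 + (-12)² + 20*(-12))/(1/(35 + (14 + 33)*(11 + 7))) = (-525 + 144 - 240)/(1/(35 + 47*18)) = -621/(1/(35 + 846)) = -621/(1/881) = -621/1/881 = -621*881 = -547101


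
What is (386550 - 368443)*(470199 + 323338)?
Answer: 14368574459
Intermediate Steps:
(386550 - 368443)*(470199 + 323338) = 18107*793537 = 14368574459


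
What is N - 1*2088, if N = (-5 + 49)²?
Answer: -152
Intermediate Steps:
N = 1936 (N = 44² = 1936)
N - 1*2088 = 1936 - 1*2088 = 1936 - 2088 = -152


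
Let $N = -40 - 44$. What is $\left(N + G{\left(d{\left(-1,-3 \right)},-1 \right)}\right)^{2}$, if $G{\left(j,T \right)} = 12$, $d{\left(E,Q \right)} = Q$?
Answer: $5184$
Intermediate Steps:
$N = -84$ ($N = -40 - 44 = -84$)
$\left(N + G{\left(d{\left(-1,-3 \right)},-1 \right)}\right)^{2} = \left(-84 + 12\right)^{2} = \left(-72\right)^{2} = 5184$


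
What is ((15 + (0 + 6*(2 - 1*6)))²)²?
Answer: 6561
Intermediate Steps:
((15 + (0 + 6*(2 - 1*6)))²)² = ((15 + (0 + 6*(2 - 6)))²)² = ((15 + (0 + 6*(-4)))²)² = ((15 + (0 - 24))²)² = ((15 - 24)²)² = ((-9)²)² = 81² = 6561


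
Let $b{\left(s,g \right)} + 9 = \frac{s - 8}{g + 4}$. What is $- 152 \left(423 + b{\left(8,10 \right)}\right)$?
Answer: $-62928$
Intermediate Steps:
$b{\left(s,g \right)} = -9 + \frac{-8 + s}{4 + g}$ ($b{\left(s,g \right)} = -9 + \frac{s - 8}{g + 4} = -9 + \frac{-8 + s}{4 + g}$)
$- 152 \left(423 + b{\left(8,10 \right)}\right) = - 152 \left(423 + \frac{-44 + 8 - 90}{4 + 10}\right) = - 152 \left(423 + \frac{-44 + 8 - 90}{14}\right) = - 152 \left(423 + \frac{1}{14} \left(-126\right)\right) = - 152 \left(423 - 9\right) = \left(-152\right) 414 = -62928$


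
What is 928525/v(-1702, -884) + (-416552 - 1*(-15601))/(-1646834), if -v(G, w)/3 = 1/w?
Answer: 1351747862430253/4940502 ≈ 2.7361e+8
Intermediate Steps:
v(G, w) = -3/w
928525/v(-1702, -884) + (-416552 - 1*(-15601))/(-1646834) = 928525/((-3/(-884))) + (-416552 - 1*(-15601))/(-1646834) = 928525/((-3*(-1/884))) + (-416552 + 15601)*(-1/1646834) = 928525/(3/884) - 400951*(-1/1646834) = 928525*(884/3) + 400951/1646834 = 820816100/3 + 400951/1646834 = 1351747862430253/4940502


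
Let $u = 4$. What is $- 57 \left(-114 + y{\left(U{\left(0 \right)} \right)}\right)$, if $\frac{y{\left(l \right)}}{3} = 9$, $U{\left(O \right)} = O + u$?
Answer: $4959$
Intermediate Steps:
$U{\left(O \right)} = 4 + O$ ($U{\left(O \right)} = O + 4 = 4 + O$)
$y{\left(l \right)} = 27$ ($y{\left(l \right)} = 3 \cdot 9 = 27$)
$- 57 \left(-114 + y{\left(U{\left(0 \right)} \right)}\right) = - 57 \left(-114 + 27\right) = \left(-57\right) \left(-87\right) = 4959$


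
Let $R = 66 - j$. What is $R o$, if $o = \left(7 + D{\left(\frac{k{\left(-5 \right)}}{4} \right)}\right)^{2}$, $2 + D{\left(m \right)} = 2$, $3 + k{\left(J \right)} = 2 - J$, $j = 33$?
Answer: $1617$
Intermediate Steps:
$k{\left(J \right)} = -1 - J$ ($k{\left(J \right)} = -3 - \left(-2 + J\right) = -1 - J$)
$D{\left(m \right)} = 0$ ($D{\left(m \right)} = -2 + 2 = 0$)
$R = 33$ ($R = 66 - 33 = 33$)
$o = 49$ ($o = \left(7 + 0\right)^{2} = 7^{2} = 49$)
$R o = 33 \cdot 49 = 1617$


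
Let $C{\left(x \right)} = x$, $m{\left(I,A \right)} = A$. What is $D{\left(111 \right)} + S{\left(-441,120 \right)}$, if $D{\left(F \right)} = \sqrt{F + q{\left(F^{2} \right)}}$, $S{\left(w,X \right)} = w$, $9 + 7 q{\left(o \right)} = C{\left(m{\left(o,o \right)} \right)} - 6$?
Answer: $-441 + \sqrt{1869} \approx -397.77$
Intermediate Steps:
$q{\left(o \right)} = - \frac{15}{7} + \frac{o}{7}$ ($q{\left(o \right)} = - \frac{9}{7} + \frac{o - 6}{7} = - \frac{9}{7} + \frac{-6 + o}{7} = - \frac{9}{7} + \left(- \frac{6}{7} + \frac{o}{7}\right) = - \frac{15}{7} + \frac{o}{7}$)
$D{\left(F \right)} = \sqrt{- \frac{15}{7} + F + \frac{F^{2}}{7}}$ ($D{\left(F \right)} = \sqrt{F + \left(- \frac{15}{7} + \frac{F^{2}}{7}\right)} = \sqrt{- \frac{15}{7} + F + \frac{F^{2}}{7}}$)
$D{\left(111 \right)} + S{\left(-441,120 \right)} = \frac{\sqrt{-105 + 7 \cdot 111^{2} + 49 \cdot 111}}{7} - 441 = \frac{\sqrt{-105 + 7 \cdot 12321 + 5439}}{7} - 441 = \frac{\sqrt{-105 + 86247 + 5439}}{7} - 441 = \frac{\sqrt{91581}}{7} - 441 = \frac{7 \sqrt{1869}}{7} - 441 = \sqrt{1869} - 441 = -441 + \sqrt{1869}$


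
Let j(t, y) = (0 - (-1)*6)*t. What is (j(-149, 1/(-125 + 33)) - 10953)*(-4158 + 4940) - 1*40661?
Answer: -9305015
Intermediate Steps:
j(t, y) = 6*t (j(t, y) = (0 - 1*(-6))*t = (0 + 6)*t = 6*t)
(j(-149, 1/(-125 + 33)) - 10953)*(-4158 + 4940) - 1*40661 = (6*(-149) - 10953)*(-4158 + 4940) - 1*40661 = (-894 - 10953)*782 - 40661 = -11847*782 - 40661 = -9264354 - 40661 = -9305015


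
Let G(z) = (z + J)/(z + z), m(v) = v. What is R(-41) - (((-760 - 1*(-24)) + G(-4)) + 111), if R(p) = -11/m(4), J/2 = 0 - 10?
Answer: 2477/4 ≈ 619.25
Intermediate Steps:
J = -20 (J = 2*(0 - 10) = 2*(-10) = -20)
R(p) = -11/4
G(z) = (-20 + z)/(2*z) (G(z) = (z - 20)/(z + z) = (-20 + z)/((2*z)) = (-20 + z)*(1/(2*z)) = (-20 + z)/(2*z))
R(-41) - (((-760 - 1*(-24)) + G(-4)) + 111) = -11/4 - (((-760 - 1*(-24)) + (½)*(-20 - 4)/(-4)) + 111) = -11/4 - (((-760 + 24) + (½)*(-¼)*(-24)) + 111) = -11/4 - ((-736 + 3) + 111) = -11/4 - (-733 + 111) = -11/4 - 1*(-622) = -11/4 + 622 = 2477/4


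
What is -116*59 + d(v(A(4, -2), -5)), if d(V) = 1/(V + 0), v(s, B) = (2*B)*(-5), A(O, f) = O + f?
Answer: -342199/50 ≈ -6844.0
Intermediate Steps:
v(s, B) = -10*B
d(V) = 1/V
-116*59 + d(v(A(4, -2), -5)) = -116*59 + 1/(-10*(-5)) = -6844 + 1/50 = -342199/50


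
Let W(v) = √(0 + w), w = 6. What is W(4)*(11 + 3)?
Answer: 14*√6 ≈ 34.293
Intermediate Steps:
W(v) = √6 (W(v) = √(0 + 6) = √6)
W(4)*(11 + 3) = √6*(11 + 3) = √6*14 = 14*√6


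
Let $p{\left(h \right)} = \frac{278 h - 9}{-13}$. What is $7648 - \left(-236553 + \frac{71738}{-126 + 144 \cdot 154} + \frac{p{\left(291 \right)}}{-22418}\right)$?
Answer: $\frac{784621083182479}{3213059850} \approx 2.442 \cdot 10^{5}$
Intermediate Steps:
$p{\left(h \right)} = \frac{9}{13} - \frac{278 h}{13}$ ($p{\left(h \right)} = \left(-9 + 278 h\right) \left(- \frac{1}{13}\right) = \frac{9}{13} - \frac{278 h}{13}$)
$7648 - \left(-236553 + \frac{71738}{-126 + 144 \cdot 154} + \frac{p{\left(291 \right)}}{-22418}\right) = 7648 - \left(-236553 + \frac{71738}{-126 + 144 \cdot 154} + \frac{\frac{9}{13} - \frac{80898}{13}}{-22418}\right) = 7648 - \left(-236553 + \frac{71738}{-126 + 22176} + \left(\frac{9}{13} - \frac{80898}{13}\right) \left(- \frac{1}{22418}\right)\right) = 7648 - \left(-236553 + \frac{35869}{11025} + \frac{80889}{291434}\right) = 7648 + \left(236553 - \left(71738 \cdot \frac{1}{22050} + \frac{80889}{291434}\right)\right) = 7648 + \left(236553 - \left(\frac{35869}{11025} + \frac{80889}{291434}\right)\right) = 7648 + \left(236553 - \frac{11345247371}{3213059850}\right) = 7648 + \frac{760047601449679}{3213059850} = \frac{784621083182479}{3213059850}$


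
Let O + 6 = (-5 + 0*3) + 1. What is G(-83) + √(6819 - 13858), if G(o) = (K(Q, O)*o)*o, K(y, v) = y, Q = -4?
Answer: -27556 + I*√7039 ≈ -27556.0 + 83.899*I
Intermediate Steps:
O = -10 (O = -6 + ((-5 + 0*3) + 1) = -6 + ((-5 + 0) + 1) = -6 + (-5 + 1) = -6 - 4 = -10)
G(o) = -4*o² (G(o) = (-4*o)*o = -4*o²)
G(-83) + √(6819 - 13858) = -4*(-83)² + √(6819 - 13858) = -4*6889 + √(-7039) = -27556 + I*√7039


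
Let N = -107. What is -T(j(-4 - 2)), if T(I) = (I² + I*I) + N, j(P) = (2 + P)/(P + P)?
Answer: 961/9 ≈ 106.78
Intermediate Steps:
j(P) = (2 + P)/(2*P) (j(P) = (2 + P)/((2*P)) = (2 + P)*(1/(2*P)) = (2 + P)/(2*P))
T(I) = -107 + 2*I² (T(I) = (I² + I*I) - 107 = (I² + I²) - 107 = 2*I² - 107 = -107 + 2*I²)
-T(j(-4 - 2)) = -(-107 + 2*((2 + (-4 - 2))/(2*(-4 - 2)))²) = -(-107 + 2*((½)*(2 - 6)/(-6))²) = -(-107 + 2*((½)*(-⅙)*(-4))²) = -(-107 + 2*(⅓)²) = -(-107 + 2*(⅑)) = -(-107 + 2/9) = -1*(-961/9) = 961/9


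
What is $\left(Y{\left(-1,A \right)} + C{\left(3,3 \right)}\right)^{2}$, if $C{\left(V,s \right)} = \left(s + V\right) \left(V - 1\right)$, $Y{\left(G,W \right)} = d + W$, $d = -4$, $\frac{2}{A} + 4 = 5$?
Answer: $100$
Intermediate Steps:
$A = 2$ ($A = \frac{2}{-4 + 5} = \frac{2}{1} = 2 \cdot 1 = 2$)
$Y{\left(G,W \right)} = -4 + W$
$C{\left(V,s \right)} = \left(-1 + V\right) \left(V + s\right)$ ($C{\left(V,s \right)} = \left(V + s\right) \left(-1 + V\right) = \left(-1 + V\right) \left(V + s\right)$)
$\left(Y{\left(-1,A \right)} + C{\left(3,3 \right)}\right)^{2} = \left(\left(-4 + 2\right) + \left(3^{2} - 3 - 3 + 3 \cdot 3\right)\right)^{2} = \left(-2 + \left(9 - 3 - 3 + 9\right)\right)^{2} = \left(-2 + 12\right)^{2} = 10^{2} = 100$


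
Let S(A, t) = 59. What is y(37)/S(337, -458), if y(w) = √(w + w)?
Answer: √74/59 ≈ 0.14580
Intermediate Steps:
y(w) = √2*√w (y(w) = √(2*w) = √2*√w)
y(37)/S(337, -458) = (√2*√37)/59 = √74*(1/59) = √74/59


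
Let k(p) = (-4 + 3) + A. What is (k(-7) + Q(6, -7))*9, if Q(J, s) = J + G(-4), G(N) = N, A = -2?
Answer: -9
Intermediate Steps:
k(p) = -3 (k(p) = (-4 + 3) - 2 = -1 - 2 = -3)
Q(J, s) = -4 + J (Q(J, s) = J - 4 = -4 + J)
(k(-7) + Q(6, -7))*9 = (-3 + (-4 + 6))*9 = (-3 + 2)*9 = -1*9 = -9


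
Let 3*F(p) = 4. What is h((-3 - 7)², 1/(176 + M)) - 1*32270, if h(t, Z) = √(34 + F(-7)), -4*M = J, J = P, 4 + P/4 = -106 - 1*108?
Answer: -32270 + √318/3 ≈ -32264.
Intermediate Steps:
P = -872 (P = -16 + 4*(-106 - 1*108) = -16 + 4*(-106 - 108) = -16 + 4*(-214) = -16 - 856 = -872)
F(p) = 4/3 (F(p) = (⅓)*4 = 4/3)
J = -872
M = 218 (M = -¼*(-872) = 218)
h(t, Z) = √318/3 (h(t, Z) = √(34 + 4/3) = √(106/3) = √318/3)
h((-3 - 7)², 1/(176 + M)) - 1*32270 = √318/3 - 1*32270 = √318/3 - 32270 = -32270 + √318/3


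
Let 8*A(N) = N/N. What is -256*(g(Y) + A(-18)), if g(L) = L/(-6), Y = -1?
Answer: -224/3 ≈ -74.667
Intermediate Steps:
A(N) = ⅛ (A(N) = (N/N)/8 = (⅛)*1 = ⅛)
g(L) = -L/6 (g(L) = L*(-⅙) = -L/6)
-256*(g(Y) + A(-18)) = -256*(-⅙*(-1) + ⅛) = -256*(⅙ + ⅛) = -256*7/24 = -224/3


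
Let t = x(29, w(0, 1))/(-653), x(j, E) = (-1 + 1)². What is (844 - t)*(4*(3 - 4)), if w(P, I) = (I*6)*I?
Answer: -3376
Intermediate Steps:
w(P, I) = 6*I² (w(P, I) = (6*I)*I = 6*I²)
x(j, E) = 0 (x(j, E) = 0² = 0)
t = 0 (t = 0/(-653) = 0*(-1/653) = 0)
(844 - t)*(4*(3 - 4)) = (844 - 1*0)*(4*(3 - 4)) = (844 + 0)*(4*(-1)) = 844*(-4) = -3376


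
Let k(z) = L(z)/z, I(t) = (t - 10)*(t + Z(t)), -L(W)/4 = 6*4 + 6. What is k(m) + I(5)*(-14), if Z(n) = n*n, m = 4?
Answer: 2070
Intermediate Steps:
Z(n) = n²
L(W) = -120 (L(W) = -4*(6*4 + 6) = -4*(24 + 6) = -4*30 = -120)
I(t) = (-10 + t)*(t + t²) (I(t) = (t - 10)*(t + t²) = (-10 + t)*(t + t²))
k(z) = -120/z
k(m) + I(5)*(-14) = -120/4 + (5*(-10 + 5² - 9*5))*(-14) = -120*¼ + (5*(-10 + 25 - 45))*(-14) = -30 + (5*(-30))*(-14) = -30 - 150*(-14) = -30 + 2100 = 2070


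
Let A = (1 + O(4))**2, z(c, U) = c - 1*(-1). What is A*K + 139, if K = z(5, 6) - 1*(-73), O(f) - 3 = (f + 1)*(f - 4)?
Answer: 1403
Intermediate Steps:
z(c, U) = 1 + c (z(c, U) = c + 1 = 1 + c)
O(f) = 3 + (1 + f)*(-4 + f) (O(f) = 3 + (f + 1)*(f - 4) = 3 + (1 + f)*(-4 + f))
A = 16 (A = (1 + (-1 + 4**2 - 3*4))**2 = (1 + (-1 + 16 - 12))**2 = (1 + 3)**2 = 4**2 = 16)
K = 79 (K = (1 + 5) - 1*(-73) = 6 + 73 = 79)
A*K + 139 = 16*79 + 139 = 1264 + 139 = 1403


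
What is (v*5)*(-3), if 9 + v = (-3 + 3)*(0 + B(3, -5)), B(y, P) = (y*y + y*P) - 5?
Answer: 135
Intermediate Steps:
B(y, P) = -5 + y² + P*y (B(y, P) = (y² + P*y) - 5 = -5 + y² + P*y)
v = -9 (v = -9 + (-3 + 3)*(0 + (-5 + 3² - 5*3)) = -9 + 0*(0 + (-5 + 9 - 15)) = -9 + 0*(0 - 11) = -9 + 0*(-11) = -9 + 0 = -9)
(v*5)*(-3) = -9*5*(-3) = -45*(-3) = 135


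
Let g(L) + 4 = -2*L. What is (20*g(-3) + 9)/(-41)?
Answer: -49/41 ≈ -1.1951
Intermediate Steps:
g(L) = -4 - 2*L
(20*g(-3) + 9)/(-41) = (20*(-4 - 2*(-3)) + 9)/(-41) = -(20*(-4 + 6) + 9)/41 = -(20*2 + 9)/41 = -(40 + 9)/41 = -1/41*49 = -49/41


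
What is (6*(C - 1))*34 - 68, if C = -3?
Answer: -884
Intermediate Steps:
(6*(C - 1))*34 - 68 = (6*(-3 - 1))*34 - 68 = (6*(-4))*34 - 68 = -24*34 - 68 = -816 - 68 = -884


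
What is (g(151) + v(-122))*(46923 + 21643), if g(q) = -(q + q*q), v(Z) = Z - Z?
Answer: -1573726832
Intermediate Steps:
v(Z) = 0
g(q) = -q - q² (g(q) = -(q + q²) = -q - q²)
(g(151) + v(-122))*(46923 + 21643) = (-1*151*(1 + 151) + 0)*(46923 + 21643) = (-1*151*152 + 0)*68566 = (-22952 + 0)*68566 = -22952*68566 = -1573726832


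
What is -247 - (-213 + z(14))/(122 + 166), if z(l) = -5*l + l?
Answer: -70867/288 ≈ -246.07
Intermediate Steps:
z(l) = -4*l
-247 - (-213 + z(14))/(122 + 166) = -247 - (-213 - 4*14)/(122 + 166) = -247 - (-213 - 56)/288 = -247 - (-269)/288 = -247 - 1*(-269/288) = -247 + 269/288 = -70867/288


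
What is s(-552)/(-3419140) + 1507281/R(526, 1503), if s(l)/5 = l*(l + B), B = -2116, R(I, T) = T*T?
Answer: -191350243913/128731133871 ≈ -1.4864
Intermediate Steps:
R(I, T) = T**2
s(l) = 5*l*(-2116 + l) (s(l) = 5*(l*(l - 2116)) = 5*(l*(-2116 + l)) = 5*l*(-2116 + l))
s(-552)/(-3419140) + 1507281/R(526, 1503) = (5*(-552)*(-2116 - 552))/(-3419140) + 1507281/(1503**2) = (5*(-552)*(-2668))*(-1/3419140) + 1507281/2259009 = 7363680*(-1/3419140) + 1507281*(1/2259009) = -368184/170957 + 502427/753003 = -191350243913/128731133871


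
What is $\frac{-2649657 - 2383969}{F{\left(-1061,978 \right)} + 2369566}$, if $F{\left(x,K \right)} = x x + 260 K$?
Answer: $- \frac{5033626}{3749567} \approx -1.3425$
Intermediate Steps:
$F{\left(x,K \right)} = x^{2} + 260 K$
$\frac{-2649657 - 2383969}{F{\left(-1061,978 \right)} + 2369566} = \frac{-2649657 - 2383969}{\left(\left(-1061\right)^{2} + 260 \cdot 978\right) + 2369566} = - \frac{5033626}{\left(1125721 + 254280\right) + 2369566} = - \frac{5033626}{1380001 + 2369566} = - \frac{5033626}{3749567}$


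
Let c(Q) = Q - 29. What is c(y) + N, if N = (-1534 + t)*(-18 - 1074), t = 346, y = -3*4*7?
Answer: 1297183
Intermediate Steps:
y = -84 (y = -12*7 = -84)
c(Q) = -29 + Q
N = 1297296 (N = (-1534 + 346)*(-18 - 1074) = -1188*(-1092) = 1297296)
c(y) + N = (-29 - 84) + 1297296 = -113 + 1297296 = 1297183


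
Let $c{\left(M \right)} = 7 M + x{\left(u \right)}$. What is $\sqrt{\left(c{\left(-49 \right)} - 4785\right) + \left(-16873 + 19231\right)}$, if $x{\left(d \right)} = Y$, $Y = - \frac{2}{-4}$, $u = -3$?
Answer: $\frac{i \sqrt{11078}}{2} \approx 52.626 i$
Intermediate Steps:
$Y = \frac{1}{2}$ ($Y = \left(-2\right) \left(- \frac{1}{4}\right) = \frac{1}{2} \approx 0.5$)
$x{\left(d \right)} = \frac{1}{2}$
$c{\left(M \right)} = \frac{1}{2} + 7 M$ ($c{\left(M \right)} = 7 M + \frac{1}{2} = \frac{1}{2} + 7 M$)
$\sqrt{\left(c{\left(-49 \right)} - 4785\right) + \left(-16873 + 19231\right)} = \sqrt{\left(\left(\frac{1}{2} + 7 \left(-49\right)\right) - 4785\right) + \left(-16873 + 19231\right)} = \sqrt{\left(\left(\frac{1}{2} - 343\right) - 4785\right) + 2358} = \sqrt{\left(- \frac{685}{2} - 4785\right) + 2358} = \sqrt{- \frac{10255}{2} + 2358} = \sqrt{- \frac{5539}{2}} = \frac{i \sqrt{11078}}{2}$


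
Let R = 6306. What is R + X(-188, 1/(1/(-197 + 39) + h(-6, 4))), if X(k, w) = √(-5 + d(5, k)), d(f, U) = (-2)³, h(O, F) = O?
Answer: 6306 + I*√13 ≈ 6306.0 + 3.6056*I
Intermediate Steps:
d(f, U) = -8
X(k, w) = I*√13 (X(k, w) = √(-5 - 8) = √(-13) = I*√13)
R + X(-188, 1/(1/(-197 + 39) + h(-6, 4))) = 6306 + I*√13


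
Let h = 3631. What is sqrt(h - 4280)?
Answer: I*sqrt(649) ≈ 25.475*I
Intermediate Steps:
sqrt(h - 4280) = sqrt(3631 - 4280) = sqrt(-649) = I*sqrt(649)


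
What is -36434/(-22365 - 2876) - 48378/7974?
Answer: -155097397/33545289 ≈ -4.6235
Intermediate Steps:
-36434/(-22365 - 2876) - 48378/7974 = -36434/(-25241) - 48378*1/7974 = -36434*(-1/25241) - 8063/1329 = 36434/25241 - 8063/1329 = -155097397/33545289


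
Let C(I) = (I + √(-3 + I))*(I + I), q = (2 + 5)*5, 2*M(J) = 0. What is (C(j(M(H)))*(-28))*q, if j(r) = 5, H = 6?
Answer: -49000 - 9800*√2 ≈ -62859.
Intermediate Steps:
M(J) = 0 (M(J) = (½)*0 = 0)
q = 35 (q = 7*5 = 35)
C(I) = 2*I*(I + √(-3 + I)) (C(I) = (I + √(-3 + I))*(2*I) = 2*I*(I + √(-3 + I)))
(C(j(M(H)))*(-28))*q = ((2*5*(5 + √(-3 + 5)))*(-28))*35 = ((2*5*(5 + √2))*(-28))*35 = ((50 + 10*√2)*(-28))*35 = (-1400 - 280*√2)*35 = -49000 - 9800*√2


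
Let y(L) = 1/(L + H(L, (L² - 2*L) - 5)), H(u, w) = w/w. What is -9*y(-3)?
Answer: 9/2 ≈ 4.5000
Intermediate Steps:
H(u, w) = 1
y(L) = 1/(1 + L) (y(L) = 1/(L + 1) = 1/(1 + L))
-9*y(-3) = -9/(1 - 3) = -9/(-2) = -9*(-½) = 9/2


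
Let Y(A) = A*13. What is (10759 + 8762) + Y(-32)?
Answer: 19105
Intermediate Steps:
Y(A) = 13*A
(10759 + 8762) + Y(-32) = (10759 + 8762) + 13*(-32) = 19521 - 416 = 19105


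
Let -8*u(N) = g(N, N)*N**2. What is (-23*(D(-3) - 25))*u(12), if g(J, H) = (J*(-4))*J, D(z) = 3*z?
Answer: 8107776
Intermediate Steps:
g(J, H) = -4*J**2 (g(J, H) = (-4*J)*J = -4*J**2)
u(N) = N**4/2 (u(N) = -(-4*N**2)*N**2/8 = -(-1)*N**4/2 = N**4/2)
(-23*(D(-3) - 25))*u(12) = (-23*(3*(-3) - 25))*((1/2)*12**4) = (-23*(-9 - 25))*((1/2)*20736) = -23*(-34)*10368 = 782*10368 = 8107776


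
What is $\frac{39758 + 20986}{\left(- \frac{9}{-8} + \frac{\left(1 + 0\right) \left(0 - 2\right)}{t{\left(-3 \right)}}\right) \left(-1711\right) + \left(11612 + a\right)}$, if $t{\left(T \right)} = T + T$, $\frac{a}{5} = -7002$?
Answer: $- \frac{1457856}{621437} \approx -2.3459$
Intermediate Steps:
$a = -35010$ ($a = 5 \left(-7002\right) = -35010$)
$t{\left(T \right)} = 2 T$
$\frac{39758 + 20986}{\left(- \frac{9}{-8} + \frac{\left(1 + 0\right) \left(0 - 2\right)}{t{\left(-3 \right)}}\right) \left(-1711\right) + \left(11612 + a\right)} = \frac{39758 + 20986}{\left(- \frac{9}{-8} + \frac{\left(1 + 0\right) \left(0 - 2\right)}{2 \left(-3\right)}\right) \left(-1711\right) + \left(11612 - 35010\right)} = \frac{60744}{\left(\left(-9\right) \left(- \frac{1}{8}\right) + \frac{1 \left(-2\right)}{-6}\right) \left(-1711\right) - 23398} = \frac{60744}{\left(\frac{9}{8} - - \frac{1}{3}\right) \left(-1711\right) - 23398} = \frac{60744}{\left(\frac{9}{8} + \frac{1}{3}\right) \left(-1711\right) - 23398} = \frac{60744}{\frac{35}{24} \left(-1711\right) - 23398} = \frac{60744}{- \frac{59885}{24} - 23398} = \frac{60744}{- \frac{621437}{24}} = 60744 \left(- \frac{24}{621437}\right) = - \frac{1457856}{621437}$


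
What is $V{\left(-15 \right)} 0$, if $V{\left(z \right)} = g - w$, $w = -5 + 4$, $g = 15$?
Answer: $0$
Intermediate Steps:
$w = -1$
$V{\left(z \right)} = 16$ ($V{\left(z \right)} = 15 - -1 = 15 + 1 = 16$)
$V{\left(-15 \right)} 0 = 16 \cdot 0 = 0$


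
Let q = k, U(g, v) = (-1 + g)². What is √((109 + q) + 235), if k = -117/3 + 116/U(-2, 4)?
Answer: √2861/3 ≈ 17.829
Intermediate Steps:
k = -235/9 (k = -117/3 + 116/((-1 - 2)²) = -117*⅓ + 116/((-3)²) = -39 + 116/9 = -235/9 ≈ -26.111)
q = -235/9 ≈ -26.111
√((109 + q) + 235) = √((109 - 235/9) + 235) = √(746/9 + 235) = √(2861/9) = √2861/3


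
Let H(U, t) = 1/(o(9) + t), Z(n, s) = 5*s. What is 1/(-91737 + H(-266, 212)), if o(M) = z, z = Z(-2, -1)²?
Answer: -237/21741668 ≈ -1.0901e-5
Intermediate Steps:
z = 25 (z = (5*(-1))² = (-5)² = 25)
o(M) = 25
H(U, t) = 1/(25 + t)
1/(-91737 + H(-266, 212)) = 1/(-91737 + 1/(25 + 212)) = 1/(-91737 + 1/237) = 1/(-21741668/237) = -237/21741668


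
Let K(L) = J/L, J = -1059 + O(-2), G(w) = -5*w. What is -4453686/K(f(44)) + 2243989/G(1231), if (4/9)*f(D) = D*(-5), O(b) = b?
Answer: -13571537350679/6530455 ≈ -2.0782e+6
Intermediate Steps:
f(D) = -45*D/4 (f(D) = 9*(D*(-5))/4 = 9*(-5*D)/4 = -45*D/4)
J = -1061 (J = -1059 - 2 = -1061)
K(L) = -1061/L
-4453686/K(f(44)) + 2243989/G(1231) = -4453686/((-1061/((-45/4*44)))) + 2243989/((-5*1231)) = -4453686/((-1061/(-495))) + 2243989/(-6155) = -4453686/((-1061*(-1/495))) + 2243989*(-1/6155) = -4453686/1061/495 - 2243989/6155 = -4453686*495/1061 - 2243989/6155 = -2204574570/1061 - 2243989/6155 = -13571537350679/6530455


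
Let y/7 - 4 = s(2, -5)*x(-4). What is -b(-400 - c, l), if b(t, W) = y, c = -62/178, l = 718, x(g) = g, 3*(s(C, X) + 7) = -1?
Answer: -700/3 ≈ -233.33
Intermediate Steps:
s(C, X) = -22/3 (s(C, X) = -7 + (⅓)*(-1) = -7 - ⅓ = -22/3)
c = -31/89 (c = -62*1/178 = -31/89 ≈ -0.34831)
y = 700/3 (y = 28 + 7*(-22/3*(-4)) = 28 + 7*(88/3) = 28 + 616/3 = 700/3 ≈ 233.33)
b(t, W) = 700/3
-b(-400 - c, l) = -1*700/3 = -700/3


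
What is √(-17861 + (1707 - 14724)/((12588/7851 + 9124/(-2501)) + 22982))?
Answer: I*√8246252875620963576552938/21486642226 ≈ 133.65*I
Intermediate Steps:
√(-17861 + (1707 - 14724)/((12588/7851 + 9124/(-2501)) + 22982)) = √(-17861 - 13017/((12588*(1/7851) + 9124*(-1/2501)) + 22982)) = √(-17861 - 13017/((4196/2617 - 9124/2501) + 22982)) = √(-17861 - 13017/(-13383312/6545117 + 22982)) = √(-17861 - 13017/150406495582/6545117) = √(-17861 - 13017*6545117/150406495582) = √(-17861 - 85197787989/150406495582) = √(-2686495615378091/150406495582) = I*√8246252875620963576552938/21486642226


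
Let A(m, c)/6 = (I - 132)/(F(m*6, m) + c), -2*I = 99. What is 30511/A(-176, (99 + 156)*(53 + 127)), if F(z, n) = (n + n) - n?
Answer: -1395084964/1089 ≈ -1.2811e+6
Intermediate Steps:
I = -99/2 (I = -1/2*99 = -99/2 ≈ -49.500)
F(z, n) = n (F(z, n) = 2*n - n = n)
A(m, c) = -1089/(c + m) (A(m, c) = 6*((-99/2 - 132)/(m + c)) = 6*(-363/(2*(c + m))) = -1089/(c + m))
30511/A(-176, (99 + 156)*(53 + 127)) = 30511/((-1089/((99 + 156)*(53 + 127) - 176))) = 30511/((-1089/(255*180 - 176))) = 30511/((-1089/(45900 - 176))) = 30511/((-1089/45724)) = 30511/((-1089*1/45724)) = 30511/(-1089/45724) = 30511*(-45724/1089) = -1395084964/1089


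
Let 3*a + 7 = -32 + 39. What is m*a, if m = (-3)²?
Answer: 0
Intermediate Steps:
m = 9
a = 0 (a = -7/3 + (-32 + 39)/3 = -7/3 + (⅓)*7 = -7/3 + 7/3 = 0)
m*a = 9*0 = 0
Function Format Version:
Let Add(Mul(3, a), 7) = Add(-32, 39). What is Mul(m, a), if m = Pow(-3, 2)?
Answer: 0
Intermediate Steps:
m = 9
a = 0 (a = Add(Rational(-7, 3), Mul(Rational(1, 3), Add(-32, 39))) = Add(Rational(-7, 3), Mul(Rational(1, 3), 7)) = Add(Rational(-7, 3), Rational(7, 3)) = 0)
Mul(m, a) = Mul(9, 0) = 0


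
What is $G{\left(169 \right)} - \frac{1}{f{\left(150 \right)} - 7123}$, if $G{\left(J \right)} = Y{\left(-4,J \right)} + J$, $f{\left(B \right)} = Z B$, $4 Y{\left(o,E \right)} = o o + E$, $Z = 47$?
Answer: $\frac{62857}{292} \approx 215.26$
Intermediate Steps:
$Y{\left(o,E \right)} = \frac{E}{4} + \frac{o^{2}}{4}$ ($Y{\left(o,E \right)} = \frac{o o + E}{4} = \frac{o^{2} + E}{4} = \frac{E + o^{2}}{4} = \frac{E}{4} + \frac{o^{2}}{4}$)
$f{\left(B \right)} = 47 B$
$G{\left(J \right)} = 4 + \frac{5 J}{4}$ ($G{\left(J \right)} = \left(\frac{J}{4} + \frac{\left(-4\right)^{2}}{4}\right) + J = \left(\frac{J}{4} + \frac{1}{4} \cdot 16\right) + J = \left(\frac{J}{4} + 4\right) + J = \left(4 + \frac{J}{4}\right) + J = 4 + \frac{5 J}{4}$)
$G{\left(169 \right)} - \frac{1}{f{\left(150 \right)} - 7123} = \left(4 + \frac{5}{4} \cdot 169\right) - \frac{1}{47 \cdot 150 - 7123} = \left(4 + \frac{845}{4}\right) - \frac{1}{7050 - 7123} = \frac{861}{4} - \frac{1}{-73} = \frac{861}{4} - - \frac{1}{73} = \frac{861}{4} + \frac{1}{73} = \frac{62857}{292}$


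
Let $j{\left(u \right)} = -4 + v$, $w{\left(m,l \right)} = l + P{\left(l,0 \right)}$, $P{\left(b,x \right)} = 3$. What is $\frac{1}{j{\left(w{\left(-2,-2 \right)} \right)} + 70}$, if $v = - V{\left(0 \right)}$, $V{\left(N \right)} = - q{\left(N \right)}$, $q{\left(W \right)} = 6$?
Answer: $\frac{1}{72} \approx 0.013889$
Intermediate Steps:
$w{\left(m,l \right)} = 3 + l$ ($w{\left(m,l \right)} = l + 3 = 3 + l$)
$V{\left(N \right)} = -6$ ($V{\left(N \right)} = \left(-1\right) 6 = -6$)
$v = 6$ ($v = \left(-1\right) \left(-6\right) = 6$)
$j{\left(u \right)} = 2$ ($j{\left(u \right)} = -4 + 6 = 2$)
$\frac{1}{j{\left(w{\left(-2,-2 \right)} \right)} + 70} = \frac{1}{2 + 70} = \frac{1}{72}$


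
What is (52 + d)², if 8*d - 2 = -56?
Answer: 32761/16 ≈ 2047.6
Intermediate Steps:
d = -27/4 (d = ¼ + (⅛)*(-56) = ¼ - 7 = -27/4 ≈ -6.7500)
(52 + d)² = (52 - 27/4)² = (181/4)² = 32761/16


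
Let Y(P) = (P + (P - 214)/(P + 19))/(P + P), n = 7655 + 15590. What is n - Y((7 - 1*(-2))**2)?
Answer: 376561033/16200 ≈ 23245.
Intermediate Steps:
n = 23245
Y(P) = (P + (-214 + P)/(19 + P))/(2*P) (Y(P) = (P + (-214 + P)/(19 + P))/((2*P)) = (P + (-214 + P)/(19 + P))*(1/(2*P)) = (P + (-214 + P)/(19 + P))/(2*P))
n - Y((7 - 1*(-2))**2) = 23245 - (-214 + ((7 - 1*(-2))**2)**2 + 20*(7 - 1*(-2))**2)/(2*((7 - 1*(-2))**2)*(19 + (7 - 1*(-2))**2)) = 23245 - (-214 + ((7 + 2)**2)**2 + 20*(7 + 2)**2)/(2*((7 + 2)**2)*(19 + (7 + 2)**2)) = 23245 - (-214 + (9**2)**2 + 20*9**2)/(2*(9**2)*(19 + 9**2)) = 23245 - (-214 + 81**2 + 20*81)/(2*81*(19 + 81)) = 23245 - (-214 + 6561 + 1620)/(2*81*100) = 23245 - 7967/(2*81*100) = 23245 - 1*7967/16200 = 23245 - 7967/16200 = 376561033/16200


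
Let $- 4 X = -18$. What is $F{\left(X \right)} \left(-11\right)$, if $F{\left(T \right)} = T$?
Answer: $- \frac{99}{2} \approx -49.5$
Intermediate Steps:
$X = \frac{9}{2}$ ($X = \left(- \frac{1}{4}\right) \left(-18\right) = \frac{9}{2} \approx 4.5$)
$F{\left(X \right)} \left(-11\right) = \frac{9}{2} \left(-11\right) = - \frac{99}{2}$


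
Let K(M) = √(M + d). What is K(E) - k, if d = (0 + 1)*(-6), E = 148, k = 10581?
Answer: -10581 + √142 ≈ -10569.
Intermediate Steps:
d = -6 (d = 1*(-6) = -6)
K(M) = √(-6 + M) (K(M) = √(M - 6) = √(-6 + M))
K(E) - k = √(-6 + 148) - 1*10581 = √142 - 10581 = -10581 + √142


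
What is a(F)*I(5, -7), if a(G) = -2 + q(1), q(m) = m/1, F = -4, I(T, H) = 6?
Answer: -6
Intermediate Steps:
q(m) = m (q(m) = m*1 = m)
a(G) = -1 (a(G) = -2 + 1 = -1)
a(F)*I(5, -7) = -1*6 = -6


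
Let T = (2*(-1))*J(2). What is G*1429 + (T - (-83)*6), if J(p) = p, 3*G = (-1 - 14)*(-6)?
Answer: 43364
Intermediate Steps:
G = 30 (G = ((-1 - 14)*(-6))/3 = (-15*(-6))/3 = (1/3)*90 = 30)
T = -4 (T = (2*(-1))*2 = -2*2 = -4)
G*1429 + (T - (-83)*6) = 30*1429 + (-4 - (-83)*6) = 42870 + (-4 - 1*(-498)) = 42870 + (-4 + 498) = 42870 + 494 = 43364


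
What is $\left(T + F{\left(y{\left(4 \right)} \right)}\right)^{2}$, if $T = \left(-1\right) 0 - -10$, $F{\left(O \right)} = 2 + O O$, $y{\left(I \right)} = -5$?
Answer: $1369$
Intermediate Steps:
$F{\left(O \right)} = 2 + O^{2}$
$T = 10$ ($T = 0 + 10 = 10$)
$\left(T + F{\left(y{\left(4 \right)} \right)}\right)^{2} = \left(10 + \left(2 + \left(-5\right)^{2}\right)\right)^{2} = \left(10 + \left(2 + 25\right)\right)^{2} = \left(10 + 27\right)^{2} = 37^{2} = 1369$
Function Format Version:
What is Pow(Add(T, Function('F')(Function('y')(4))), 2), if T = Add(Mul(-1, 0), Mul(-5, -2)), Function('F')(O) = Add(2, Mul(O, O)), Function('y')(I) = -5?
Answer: 1369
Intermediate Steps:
Function('F')(O) = Add(2, Pow(O, 2))
T = 10 (T = Add(0, 10) = 10)
Pow(Add(T, Function('F')(Function('y')(4))), 2) = Pow(Add(10, Add(2, Pow(-5, 2))), 2) = Pow(Add(10, Add(2, 25)), 2) = Pow(Add(10, 27), 2) = Pow(37, 2) = 1369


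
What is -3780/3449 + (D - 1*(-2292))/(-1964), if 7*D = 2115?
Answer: -114597831/47416852 ≈ -2.4168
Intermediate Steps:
D = 2115/7 (D = (⅐)*2115 = 2115/7 ≈ 302.14)
-3780/3449 + (D - 1*(-2292))/(-1964) = -3780/3449 + (2115/7 - 1*(-2292))/(-1964) = -3780*1/3449 + (2115/7 + 2292)*(-1/1964) = -3780/3449 + (18159/7)*(-1/1964) = -3780/3449 - 18159/13748 = -114597831/47416852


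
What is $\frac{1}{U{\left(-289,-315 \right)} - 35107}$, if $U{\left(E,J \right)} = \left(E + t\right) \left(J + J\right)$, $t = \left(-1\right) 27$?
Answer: $\frac{1}{163973} \approx 6.0986 \cdot 10^{-6}$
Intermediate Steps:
$t = -27$
$U{\left(E,J \right)} = 2 J \left(-27 + E\right)$ ($U{\left(E,J \right)} = \left(E - 27\right) \left(J + J\right) = \left(-27 + E\right) 2 J = 2 J \left(-27 + E\right)$)
$\frac{1}{U{\left(-289,-315 \right)} - 35107} = \frac{1}{2 \left(-315\right) \left(-27 - 289\right) - 35107} = \frac{1}{2 \left(-315\right) \left(-316\right) - 35107} = \frac{1}{199080 - 35107} = \frac{1}{163973}$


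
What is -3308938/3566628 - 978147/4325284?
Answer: -4450195766677/3856669755588 ≈ -1.1539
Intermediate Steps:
-3308938/3566628 - 978147/4325284 = -3308938*1/3566628 - 978147*1/4325284 = -1654469/1783314 - 978147/4325284 = -4450195766677/3856669755588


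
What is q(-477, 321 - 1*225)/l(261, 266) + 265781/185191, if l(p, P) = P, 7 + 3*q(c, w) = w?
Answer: 228575237/147782418 ≈ 1.5467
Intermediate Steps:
q(c, w) = -7/3 + w/3
q(-477, 321 - 1*225)/l(261, 266) + 265781/185191 = (-7/3 + (321 - 1*225)/3)/266 + 265781/185191 = (-7/3 + (321 - 225)/3)*(1/266) + 265781*(1/185191) = (-7/3 + (⅓)*96)*(1/266) + 265781/185191 = (-7/3 + 32)*(1/266) + 265781/185191 = (89/3)*(1/266) + 265781/185191 = 89/798 + 265781/185191 = 228575237/147782418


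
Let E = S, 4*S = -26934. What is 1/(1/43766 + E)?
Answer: -21883/147349180 ≈ -0.00014851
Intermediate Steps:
S = -13467/2 (S = (¼)*(-26934) = -13467/2 ≈ -6733.5)
E = -13467/2 ≈ -6733.5
1/(1/43766 + E) = 1/(1/43766 - 13467/2) = 1/(-147349180/21883) = -21883/147349180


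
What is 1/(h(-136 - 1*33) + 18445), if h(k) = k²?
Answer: 1/47006 ≈ 2.1274e-5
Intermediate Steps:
1/(h(-136 - 1*33) + 18445) = 1/((-136 - 1*33)² + 18445) = 1/((-136 - 33)² + 18445) = 1/((-169)² + 18445) = 1/(28561 + 18445) = 1/47006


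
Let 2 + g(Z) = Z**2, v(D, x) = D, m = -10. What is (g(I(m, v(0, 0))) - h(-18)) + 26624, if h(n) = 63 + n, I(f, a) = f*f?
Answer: 36577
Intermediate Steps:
I(f, a) = f**2
g(Z) = -2 + Z**2
(g(I(m, v(0, 0))) - h(-18)) + 26624 = ((-2 + ((-10)**2)**2) - (63 - 18)) + 26624 = ((-2 + 100**2) - 1*45) + 26624 = ((-2 + 10000) - 45) + 26624 = (9998 - 45) + 26624 = 9953 + 26624 = 36577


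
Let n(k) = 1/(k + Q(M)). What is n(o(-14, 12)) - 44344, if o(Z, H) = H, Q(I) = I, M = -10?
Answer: -88687/2 ≈ -44344.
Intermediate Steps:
n(k) = 1/(-10 + k) (n(k) = 1/(k - 10) = 1/(-10 + k))
n(o(-14, 12)) - 44344 = 1/(-10 + 12) - 44344 = 1/2 - 44344 = ½ - 44344 = -88687/2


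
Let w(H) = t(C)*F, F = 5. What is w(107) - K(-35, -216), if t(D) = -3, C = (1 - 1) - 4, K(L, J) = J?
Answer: 201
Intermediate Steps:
C = -4 (C = 0 - 4 = -4)
w(H) = -15 (w(H) = -3*5 = -15)
w(107) - K(-35, -216) = -15 - 1*(-216) = -15 + 216 = 201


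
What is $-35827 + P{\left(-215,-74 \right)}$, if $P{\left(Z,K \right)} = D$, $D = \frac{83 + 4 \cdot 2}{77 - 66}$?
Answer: $- \frac{394006}{11} \approx -35819.0$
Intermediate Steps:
$D = \frac{91}{11}$ ($D = \frac{83 + 8}{11} = 91 \cdot \frac{1}{11} = \frac{91}{11} \approx 8.2727$)
$P{\left(Z,K \right)} = \frac{91}{11}$
$-35827 + P{\left(-215,-74 \right)} = -35827 + \frac{91}{11} = - \frac{394006}{11}$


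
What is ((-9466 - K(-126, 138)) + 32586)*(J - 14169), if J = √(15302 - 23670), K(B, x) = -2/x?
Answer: -7534512163/23 + 6381124*I*√523/69 ≈ -3.2759e+8 + 2.1149e+6*I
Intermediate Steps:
J = 4*I*√523 (J = √(-8368) = 4*I*√523 ≈ 91.477*I)
((-9466 - K(-126, 138)) + 32586)*(J - 14169) = ((-9466 - (-2)/138) + 32586)*(4*I*√523 - 14169) = ((-9466 - (-2)/138) + 32586)*(-14169 + 4*I*√523) = ((-9466 - 1*(-1/69)) + 32586)*(-14169 + 4*I*√523) = ((-9466 + 1/69) + 32586)*(-14169 + 4*I*√523) = (-653153/69 + 32586)*(-14169 + 4*I*√523) = 1595281*(-14169 + 4*I*√523)/69 = -7534512163/23 + 6381124*I*√523/69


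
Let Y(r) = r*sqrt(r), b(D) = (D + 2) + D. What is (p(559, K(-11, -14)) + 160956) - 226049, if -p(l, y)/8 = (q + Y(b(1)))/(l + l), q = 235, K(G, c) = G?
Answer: -36387959/559 ≈ -65095.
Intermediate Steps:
b(D) = 2 + 2*D (b(D) = (2 + D) + D = 2 + 2*D)
Y(r) = r**(3/2)
p(l, y) = -972/l (p(l, y) = -8*(235 + (2 + 2*1)**(3/2))/(l + l) = -8*(235 + (2 + 2)**(3/2))/(2*l) = -8*(235 + 4**(3/2))*1/(2*l) = -8*(235 + 8)*1/(2*l) = -1944*1/(2*l) = -972/l)
(p(559, K(-11, -14)) + 160956) - 226049 = (-972/559 + 160956) - 226049 = 89973432/559 - 226049 = -36387959/559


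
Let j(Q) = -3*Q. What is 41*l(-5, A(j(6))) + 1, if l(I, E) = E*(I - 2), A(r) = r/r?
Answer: -286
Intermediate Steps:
A(r) = 1
l(I, E) = E*(-2 + I)
41*l(-5, A(j(6))) + 1 = 41*(1*(-2 - 5)) + 1 = 41*(1*(-7)) + 1 = 41*(-7) + 1 = -287 + 1 = -286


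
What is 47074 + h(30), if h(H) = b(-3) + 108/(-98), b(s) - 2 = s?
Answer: 2306523/49 ≈ 47072.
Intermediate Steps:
b(s) = 2 + s
h(H) = -103/49 (h(H) = (2 - 3) + 108/(-98) = -1 + 108*(-1/98) = -1 - 54/49 = -103/49)
47074 + h(30) = 47074 - 103/49 = 2306523/49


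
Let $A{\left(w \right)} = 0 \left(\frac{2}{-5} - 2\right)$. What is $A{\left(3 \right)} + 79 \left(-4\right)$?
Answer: $-316$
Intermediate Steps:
$A{\left(w \right)} = 0$ ($A{\left(w \right)} = 0 \left(2 \left(- \frac{1}{5}\right) - 2\right) = 0 \left(- \frac{2}{5} - 2\right) = 0 \left(- \frac{12}{5}\right) = 0$)
$A{\left(3 \right)} + 79 \left(-4\right) = 0 + 79 \left(-4\right) = 0 - 316 = -316$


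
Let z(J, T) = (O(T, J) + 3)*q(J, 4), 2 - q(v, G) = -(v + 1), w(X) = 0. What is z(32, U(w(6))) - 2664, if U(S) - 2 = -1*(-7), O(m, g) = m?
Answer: -2244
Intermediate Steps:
q(v, G) = 3 + v (q(v, G) = 2 - (-1)*(v + 1) = 2 - (-1)*(1 + v) = 2 - (-1 - v) = 2 + (1 + v) = 3 + v)
U(S) = 9 (U(S) = 2 - 1*(-7) = 2 + 7 = 9)
z(J, T) = (3 + J)*(3 + T) (z(J, T) = (T + 3)*(3 + J) = (3 + T)*(3 + J) = (3 + J)*(3 + T))
z(32, U(w(6))) - 2664 = (3 + 32)*(3 + 9) - 2664 = 35*12 - 2664 = 420 - 2664 = -2244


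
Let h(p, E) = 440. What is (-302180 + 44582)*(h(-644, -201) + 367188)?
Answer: -94700237544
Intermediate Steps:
(-302180 + 44582)*(h(-644, -201) + 367188) = (-302180 + 44582)*(440 + 367188) = -257598*367628 = -94700237544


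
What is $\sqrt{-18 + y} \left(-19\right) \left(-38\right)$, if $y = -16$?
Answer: $722 i \sqrt{34} \approx 4209.9 i$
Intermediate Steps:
$\sqrt{-18 + y} \left(-19\right) \left(-38\right) = \sqrt{-18 - 16} \left(-19\right) \left(-38\right) = \sqrt{-34} \left(-19\right) \left(-38\right) = i \sqrt{34} \left(-19\right) \left(-38\right) = - 19 i \sqrt{34} \left(-38\right) = 722 i \sqrt{34}$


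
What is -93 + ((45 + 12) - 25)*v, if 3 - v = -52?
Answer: 1667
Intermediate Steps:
v = 55 (v = 3 - 1*(-52) = 3 + 52 = 55)
-93 + ((45 + 12) - 25)*v = -93 + ((45 + 12) - 25)*55 = -93 + (57 - 25)*55 = -93 + 32*55 = -93 + 1760 = 1667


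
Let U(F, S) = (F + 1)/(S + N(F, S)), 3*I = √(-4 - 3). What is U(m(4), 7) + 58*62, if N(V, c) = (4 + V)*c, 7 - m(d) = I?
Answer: 32799987/9121 - 12*I*√7/9121 ≈ 3596.1 - 0.0034809*I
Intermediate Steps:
I = I*√7/3 (I = √(-4 - 3)/3 = √(-7)/3 = (I*√7)/3 = I*√7/3 ≈ 0.88192*I)
m(d) = 7 - I*√7/3
N(V, c) = c*(4 + V)
U(F, S) = (1 + F)/(S + S*(4 + F)) (U(F, S) = (F + 1)/(S + S*(4 + F)) = (1 + F)/(S + S*(4 + F)))
U(m(4), 7) + 58*62 = (1 + (7 - I*√7/3))/(7*(5 + (7 - I*√7/3))) + 58*62 = (8 - I*√7/3)/(7*(12 - I*√7/3)) + 3596 = 3596 + (8 - I*√7/3)/(7*(12 - I*√7/3))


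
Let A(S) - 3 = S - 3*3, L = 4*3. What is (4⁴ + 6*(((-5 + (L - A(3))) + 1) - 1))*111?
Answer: 35076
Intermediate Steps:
L = 12
A(S) = -6 + S (A(S) = 3 + (S - 3*3) = 3 + (S - 9) = 3 + (-9 + S) = -6 + S)
(4⁴ + 6*(((-5 + (L - A(3))) + 1) - 1))*111 = (4⁴ + 6*(((-5 + (12 - (-6 + 3))) + 1) - 1))*111 = (256 + 6*(((-5 + (12 - 1*(-3))) + 1) - 1))*111 = (256 + 6*(((-5 + (12 + 3)) + 1) - 1))*111 = (256 + 6*(((-5 + 15) + 1) - 1))*111 = (256 + 6*((10 + 1) - 1))*111 = (256 + 6*(11 - 1))*111 = (256 + 6*10)*111 = (256 + 60)*111 = 316*111 = 35076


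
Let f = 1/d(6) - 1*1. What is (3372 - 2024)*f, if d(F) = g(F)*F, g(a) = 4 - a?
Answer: -4381/3 ≈ -1460.3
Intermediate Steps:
d(F) = F*(4 - F) (d(F) = (4 - F)*F = F*(4 - F))
f = -13/12 (f = 1/(6*(4 - 1*6)) - 1*1 = 1/(6*(4 - 6)) - 1 = 1/(6*(-2)) - 1 = 1/(-12) - 1 = -1/12 - 1 = -13/12 ≈ -1.0833)
(3372 - 2024)*f = (3372 - 2024)*(-13/12) = 1348*(-13/12) = -4381/3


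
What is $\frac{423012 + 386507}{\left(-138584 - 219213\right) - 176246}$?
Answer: $- \frac{809519}{534043} \approx -1.5158$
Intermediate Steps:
$\frac{423012 + 386507}{\left(-138584 - 219213\right) - 176246} = \frac{809519}{\left(-138584 - 219213\right) - 176246} = \frac{809519}{-357797 - 176246} = \frac{809519}{-534043} = 809519 \left(- \frac{1}{534043}\right) = - \frac{809519}{534043}$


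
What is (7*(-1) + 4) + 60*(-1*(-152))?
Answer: 9117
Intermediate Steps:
(7*(-1) + 4) + 60*(-1*(-152)) = (-7 + 4) + 60*152 = -3 + 9120 = 9117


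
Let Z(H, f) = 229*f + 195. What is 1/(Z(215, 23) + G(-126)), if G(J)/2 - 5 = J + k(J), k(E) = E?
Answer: 1/4968 ≈ 0.00020129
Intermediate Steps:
Z(H, f) = 195 + 229*f
G(J) = 10 + 4*J (G(J) = 10 + 2*(J + J) = 10 + 2*(2*J) = 10 + 4*J)
1/(Z(215, 23) + G(-126)) = 1/((195 + 229*23) + (10 + 4*(-126))) = 1/((195 + 5267) + (10 - 504)) = 1/(5462 - 494) = 1/4968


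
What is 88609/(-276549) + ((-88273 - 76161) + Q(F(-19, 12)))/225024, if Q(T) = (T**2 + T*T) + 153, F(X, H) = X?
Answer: -7241247723/6914462464 ≈ -1.0473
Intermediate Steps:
Q(T) = 153 + 2*T**2 (Q(T) = (T**2 + T**2) + 153 = 2*T**2 + 153 = 153 + 2*T**2)
88609/(-276549) + ((-88273 - 76161) + Q(F(-19, 12)))/225024 = 88609/(-276549) + ((-88273 - 76161) + (153 + 2*(-19)**2))/225024 = 88609*(-1/276549) + (-164434 + (153 + 2*361))*(1/225024) = -88609/276549 + (-164434 + (153 + 722))*(1/225024) = -88609/276549 + (-164434 + 875)*(1/225024) = -88609/276549 - 163559*1/225024 = -88609/276549 - 163559/225024 = -7241247723/6914462464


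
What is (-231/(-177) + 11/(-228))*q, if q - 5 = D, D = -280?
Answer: -4649425/13452 ≈ -345.63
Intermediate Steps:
q = -275 (q = 5 - 280 = -275)
(-231/(-177) + 11/(-228))*q = (-231/(-177) + 11/(-228))*(-275) = (-231*(-1/177) + 11*(-1/228))*(-275) = (77/59 - 11/228)*(-275) = (16907/13452)*(-275) = -4649425/13452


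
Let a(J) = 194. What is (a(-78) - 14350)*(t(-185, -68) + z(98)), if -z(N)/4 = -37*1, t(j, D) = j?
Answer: 523772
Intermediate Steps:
z(N) = 148 (z(N) = -(-148) = -4*(-37) = 148)
(a(-78) - 14350)*(t(-185, -68) + z(98)) = (194 - 14350)*(-185 + 148) = -14156*(-37) = 523772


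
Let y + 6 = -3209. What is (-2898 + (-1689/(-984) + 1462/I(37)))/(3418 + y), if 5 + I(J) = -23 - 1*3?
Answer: -29928947/2064104 ≈ -14.500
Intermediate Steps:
y = -3215 (y = -6 - 3209 = -3215)
I(J) = -31 (I(J) = -5 + (-23 - 1*3) = -5 + (-23 - 3) = -5 - 26 = -31)
(-2898 + (-1689/(-984) + 1462/I(37)))/(3418 + y) = (-2898 + (-1689/(-984) + 1462/(-31)))/(3418 - 3215) = (-2898 + (-1689*(-1/984) + 1462*(-1/31)))/203 = (-2898 + (563/328 - 1462/31))*(1/203) = (-2898 - 462083/10168)*(1/203) = -29928947/10168*1/203 = -29928947/2064104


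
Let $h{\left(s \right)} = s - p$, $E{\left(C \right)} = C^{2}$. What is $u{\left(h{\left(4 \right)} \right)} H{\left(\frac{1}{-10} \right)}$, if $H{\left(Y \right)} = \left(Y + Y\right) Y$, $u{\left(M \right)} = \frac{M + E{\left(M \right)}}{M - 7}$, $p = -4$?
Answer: $\frac{36}{25} \approx 1.44$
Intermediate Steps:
$h{\left(s \right)} = 4 + s$ ($h{\left(s \right)} = s - -4 = s + 4 = 4 + s$)
$u{\left(M \right)} = \frac{M + M^{2}}{-7 + M}$ ($u{\left(M \right)} = \frac{M + M^{2}}{M - 7} = \frac{M + M^{2}}{-7 + M}$)
$H{\left(Y \right)} = 2 Y^{2}$ ($H{\left(Y \right)} = 2 Y Y = 2 Y^{2}$)
$u{\left(h{\left(4 \right)} \right)} H{\left(\frac{1}{-10} \right)} = \frac{\left(4 + 4\right) \left(1 + \left(4 + 4\right)\right)}{-7 + \left(4 + 4\right)} 2 \left(\frac{1}{-10}\right)^{2} = \frac{8 \left(1 + 8\right)}{-7 + 8} \cdot 2 \left(- \frac{1}{10}\right)^{2} = 8 \cdot 1^{-1} \cdot 9 \cdot 2 \cdot \frac{1}{100} = 8 \cdot 1 \cdot 9 \cdot \frac{1}{50} = 72 \cdot \frac{1}{50} = \frac{36}{25}$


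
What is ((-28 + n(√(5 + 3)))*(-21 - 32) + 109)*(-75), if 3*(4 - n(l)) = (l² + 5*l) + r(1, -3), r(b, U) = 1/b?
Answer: -115500 - 13250*√2 ≈ -1.3424e+5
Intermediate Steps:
n(l) = 11/3 - 5*l/3 - l²/3 (n(l) = 4 - ((l² + 5*l) + 1/1)/3 = 4 - ((l² + 5*l) + 1)/3 = 4 - (1 + l² + 5*l)/3 = 4 + (-⅓ - 5*l/3 - l²/3) = 11/3 - 5*l/3 - l²/3)
((-28 + n(√(5 + 3)))*(-21 - 32) + 109)*(-75) = ((-28 + (11/3 - 5*√(5 + 3)/3 - (√(5 + 3))²/3))*(-21 - 32) + 109)*(-75) = ((-28 + (11/3 - 10*√2/3 - (√8)²/3))*(-53) + 109)*(-75) = ((-28 + (11/3 - 10*√2/3 - (2*√2)²/3))*(-53) + 109)*(-75) = ((-28 + (11/3 - 10*√2/3 - ⅓*8))*(-53) + 109)*(-75) = ((-28 + (11/3 - 10*√2/3 - 8/3))*(-53) + 109)*(-75) = ((-28 + (1 - 10*√2/3))*(-53) + 109)*(-75) = ((-27 - 10*√2/3)*(-53) + 109)*(-75) = ((1431 + 530*√2/3) + 109)*(-75) = (1540 + 530*√2/3)*(-75) = -115500 - 13250*√2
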